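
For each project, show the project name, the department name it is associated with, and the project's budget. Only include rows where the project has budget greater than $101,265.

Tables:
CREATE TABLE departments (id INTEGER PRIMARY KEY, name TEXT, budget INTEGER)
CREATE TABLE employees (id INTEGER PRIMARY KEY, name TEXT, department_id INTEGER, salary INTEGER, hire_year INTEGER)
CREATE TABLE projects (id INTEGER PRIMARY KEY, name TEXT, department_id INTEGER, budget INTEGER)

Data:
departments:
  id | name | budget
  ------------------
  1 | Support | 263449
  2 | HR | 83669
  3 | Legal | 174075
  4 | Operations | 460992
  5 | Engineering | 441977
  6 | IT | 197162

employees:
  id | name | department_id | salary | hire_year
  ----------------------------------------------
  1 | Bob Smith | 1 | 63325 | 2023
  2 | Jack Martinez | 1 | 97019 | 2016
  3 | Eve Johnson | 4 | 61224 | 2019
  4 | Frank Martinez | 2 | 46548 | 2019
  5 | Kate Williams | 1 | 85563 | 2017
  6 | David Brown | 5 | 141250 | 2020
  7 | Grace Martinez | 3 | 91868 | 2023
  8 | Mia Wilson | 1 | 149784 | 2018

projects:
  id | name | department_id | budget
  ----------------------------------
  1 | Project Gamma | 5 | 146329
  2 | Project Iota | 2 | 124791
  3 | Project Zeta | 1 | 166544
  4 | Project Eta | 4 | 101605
SELECT c.name, p.name AS department, c.budget FROM projects c JOIN departments p ON c.department_id = p.id WHERE c.budget > 101265

Execution result:
name | department | budget
Project Gamma | Engineering | 146329
Project Iota | HR | 124791
Project Zeta | Support | 166544
Project Eta | Operations | 101605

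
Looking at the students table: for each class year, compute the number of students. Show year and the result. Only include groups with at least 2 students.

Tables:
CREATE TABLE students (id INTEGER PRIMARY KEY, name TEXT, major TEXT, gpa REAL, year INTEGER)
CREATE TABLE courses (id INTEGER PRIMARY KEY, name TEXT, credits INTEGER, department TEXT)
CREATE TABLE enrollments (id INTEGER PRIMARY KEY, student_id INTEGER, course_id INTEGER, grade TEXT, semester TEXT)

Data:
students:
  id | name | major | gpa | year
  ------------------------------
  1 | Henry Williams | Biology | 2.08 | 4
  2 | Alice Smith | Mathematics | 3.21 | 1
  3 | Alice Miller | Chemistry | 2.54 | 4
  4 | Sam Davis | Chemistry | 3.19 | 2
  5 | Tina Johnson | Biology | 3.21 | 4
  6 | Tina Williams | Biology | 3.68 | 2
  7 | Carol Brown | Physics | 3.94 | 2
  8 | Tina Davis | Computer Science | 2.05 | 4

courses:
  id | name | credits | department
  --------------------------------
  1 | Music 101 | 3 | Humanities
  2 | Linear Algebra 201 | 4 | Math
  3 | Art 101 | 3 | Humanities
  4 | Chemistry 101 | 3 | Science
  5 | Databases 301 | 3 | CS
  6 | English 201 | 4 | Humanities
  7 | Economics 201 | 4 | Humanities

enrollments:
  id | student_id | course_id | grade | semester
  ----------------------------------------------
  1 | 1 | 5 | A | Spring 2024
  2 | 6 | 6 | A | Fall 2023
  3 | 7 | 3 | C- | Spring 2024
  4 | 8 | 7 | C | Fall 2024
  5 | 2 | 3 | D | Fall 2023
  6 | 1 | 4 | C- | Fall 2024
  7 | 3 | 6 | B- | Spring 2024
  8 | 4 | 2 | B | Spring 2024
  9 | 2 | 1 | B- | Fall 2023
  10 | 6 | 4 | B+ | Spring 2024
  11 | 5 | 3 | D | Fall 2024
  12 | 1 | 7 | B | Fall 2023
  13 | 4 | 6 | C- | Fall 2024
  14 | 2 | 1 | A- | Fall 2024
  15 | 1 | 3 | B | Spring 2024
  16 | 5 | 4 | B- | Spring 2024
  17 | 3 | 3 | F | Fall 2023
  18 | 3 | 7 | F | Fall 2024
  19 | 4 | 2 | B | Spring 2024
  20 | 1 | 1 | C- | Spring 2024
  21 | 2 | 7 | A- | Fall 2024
SELECT year, COUNT(*) AS n FROM students GROUP BY year HAVING COUNT(*) >= 2

Execution result:
year | n
2 | 3
4 | 4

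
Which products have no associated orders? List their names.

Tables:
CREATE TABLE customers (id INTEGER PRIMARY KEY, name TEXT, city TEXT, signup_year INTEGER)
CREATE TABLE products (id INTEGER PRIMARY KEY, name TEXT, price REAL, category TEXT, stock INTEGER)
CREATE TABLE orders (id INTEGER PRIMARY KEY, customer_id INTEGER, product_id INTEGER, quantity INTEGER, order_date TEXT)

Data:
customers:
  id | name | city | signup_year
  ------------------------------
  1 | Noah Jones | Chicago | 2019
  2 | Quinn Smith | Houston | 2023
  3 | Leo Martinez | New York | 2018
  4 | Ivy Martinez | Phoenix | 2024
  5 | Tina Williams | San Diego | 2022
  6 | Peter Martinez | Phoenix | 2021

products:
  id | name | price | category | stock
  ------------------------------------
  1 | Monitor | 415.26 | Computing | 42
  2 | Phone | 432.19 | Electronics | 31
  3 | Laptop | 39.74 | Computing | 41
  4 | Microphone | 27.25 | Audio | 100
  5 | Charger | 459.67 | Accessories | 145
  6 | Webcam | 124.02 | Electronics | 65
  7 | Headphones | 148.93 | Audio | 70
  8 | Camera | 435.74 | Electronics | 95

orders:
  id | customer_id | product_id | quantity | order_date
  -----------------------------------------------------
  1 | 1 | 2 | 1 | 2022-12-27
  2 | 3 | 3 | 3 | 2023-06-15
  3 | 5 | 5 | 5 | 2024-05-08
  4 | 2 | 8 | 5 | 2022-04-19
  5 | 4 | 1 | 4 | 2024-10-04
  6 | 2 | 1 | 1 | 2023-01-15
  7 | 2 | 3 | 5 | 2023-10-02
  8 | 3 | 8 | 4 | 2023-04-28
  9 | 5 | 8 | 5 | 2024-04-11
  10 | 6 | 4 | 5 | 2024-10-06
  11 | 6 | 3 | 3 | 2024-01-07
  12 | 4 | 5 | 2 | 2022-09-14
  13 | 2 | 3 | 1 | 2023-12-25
SELECT p.name FROM products p LEFT JOIN orders c ON c.product_id = p.id WHERE c.id IS NULL

Execution result:
name
Webcam
Headphones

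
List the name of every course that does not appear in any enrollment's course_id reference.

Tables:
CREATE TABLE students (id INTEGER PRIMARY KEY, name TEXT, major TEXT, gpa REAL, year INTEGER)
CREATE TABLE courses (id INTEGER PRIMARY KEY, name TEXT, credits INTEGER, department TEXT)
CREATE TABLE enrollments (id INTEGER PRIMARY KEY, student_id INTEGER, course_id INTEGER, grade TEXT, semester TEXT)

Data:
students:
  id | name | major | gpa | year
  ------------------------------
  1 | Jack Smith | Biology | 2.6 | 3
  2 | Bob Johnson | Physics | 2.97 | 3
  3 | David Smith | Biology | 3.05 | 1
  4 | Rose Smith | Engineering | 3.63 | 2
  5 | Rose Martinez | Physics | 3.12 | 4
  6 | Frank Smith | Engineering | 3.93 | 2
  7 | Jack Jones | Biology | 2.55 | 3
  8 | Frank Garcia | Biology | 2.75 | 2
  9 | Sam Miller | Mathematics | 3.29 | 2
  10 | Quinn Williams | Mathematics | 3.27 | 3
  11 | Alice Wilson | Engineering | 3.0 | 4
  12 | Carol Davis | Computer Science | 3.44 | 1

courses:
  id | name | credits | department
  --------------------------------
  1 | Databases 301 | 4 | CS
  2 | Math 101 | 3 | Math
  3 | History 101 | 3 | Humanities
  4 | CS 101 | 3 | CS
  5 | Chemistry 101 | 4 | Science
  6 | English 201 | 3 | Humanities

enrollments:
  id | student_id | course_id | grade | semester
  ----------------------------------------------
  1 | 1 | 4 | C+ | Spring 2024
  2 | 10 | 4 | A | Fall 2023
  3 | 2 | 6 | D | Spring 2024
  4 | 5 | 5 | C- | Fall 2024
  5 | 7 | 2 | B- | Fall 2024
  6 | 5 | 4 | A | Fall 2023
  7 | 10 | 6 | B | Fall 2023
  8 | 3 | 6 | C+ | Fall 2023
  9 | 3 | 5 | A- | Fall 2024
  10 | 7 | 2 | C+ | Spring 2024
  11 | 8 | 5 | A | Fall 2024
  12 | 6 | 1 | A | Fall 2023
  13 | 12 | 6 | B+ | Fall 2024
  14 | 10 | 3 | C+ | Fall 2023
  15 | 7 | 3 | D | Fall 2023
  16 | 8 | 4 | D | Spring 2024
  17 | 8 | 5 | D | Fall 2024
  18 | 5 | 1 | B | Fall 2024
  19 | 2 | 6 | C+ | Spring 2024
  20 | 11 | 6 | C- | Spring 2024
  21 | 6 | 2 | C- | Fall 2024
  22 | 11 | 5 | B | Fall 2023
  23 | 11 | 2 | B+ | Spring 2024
SELECT p.name FROM courses p LEFT JOIN enrollments c ON c.course_id = p.id WHERE c.id IS NULL

Execution result:
(no rows)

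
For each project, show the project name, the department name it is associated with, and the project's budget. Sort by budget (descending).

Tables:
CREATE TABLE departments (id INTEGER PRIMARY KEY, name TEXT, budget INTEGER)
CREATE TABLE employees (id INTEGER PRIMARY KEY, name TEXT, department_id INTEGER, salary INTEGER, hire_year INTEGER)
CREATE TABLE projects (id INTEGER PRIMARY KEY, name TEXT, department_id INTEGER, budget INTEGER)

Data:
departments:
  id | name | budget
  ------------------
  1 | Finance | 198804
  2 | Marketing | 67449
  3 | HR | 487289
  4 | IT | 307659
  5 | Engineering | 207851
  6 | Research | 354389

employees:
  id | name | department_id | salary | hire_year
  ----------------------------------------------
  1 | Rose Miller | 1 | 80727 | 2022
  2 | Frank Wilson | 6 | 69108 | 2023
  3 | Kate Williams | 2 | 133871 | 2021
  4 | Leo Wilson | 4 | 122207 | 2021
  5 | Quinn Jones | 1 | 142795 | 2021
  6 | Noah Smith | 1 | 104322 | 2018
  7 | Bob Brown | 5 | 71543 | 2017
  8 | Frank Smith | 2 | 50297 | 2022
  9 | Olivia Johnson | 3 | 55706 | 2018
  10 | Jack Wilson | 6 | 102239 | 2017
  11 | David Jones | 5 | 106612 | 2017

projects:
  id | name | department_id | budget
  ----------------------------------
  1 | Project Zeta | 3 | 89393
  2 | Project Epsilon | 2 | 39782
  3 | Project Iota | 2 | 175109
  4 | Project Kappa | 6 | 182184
SELECT c.name, p.name AS department, c.budget FROM projects c JOIN departments p ON c.department_id = p.id ORDER BY c.budget DESC

Execution result:
name | department | budget
Project Kappa | Research | 182184
Project Iota | Marketing | 175109
Project Zeta | HR | 89393
Project Epsilon | Marketing | 39782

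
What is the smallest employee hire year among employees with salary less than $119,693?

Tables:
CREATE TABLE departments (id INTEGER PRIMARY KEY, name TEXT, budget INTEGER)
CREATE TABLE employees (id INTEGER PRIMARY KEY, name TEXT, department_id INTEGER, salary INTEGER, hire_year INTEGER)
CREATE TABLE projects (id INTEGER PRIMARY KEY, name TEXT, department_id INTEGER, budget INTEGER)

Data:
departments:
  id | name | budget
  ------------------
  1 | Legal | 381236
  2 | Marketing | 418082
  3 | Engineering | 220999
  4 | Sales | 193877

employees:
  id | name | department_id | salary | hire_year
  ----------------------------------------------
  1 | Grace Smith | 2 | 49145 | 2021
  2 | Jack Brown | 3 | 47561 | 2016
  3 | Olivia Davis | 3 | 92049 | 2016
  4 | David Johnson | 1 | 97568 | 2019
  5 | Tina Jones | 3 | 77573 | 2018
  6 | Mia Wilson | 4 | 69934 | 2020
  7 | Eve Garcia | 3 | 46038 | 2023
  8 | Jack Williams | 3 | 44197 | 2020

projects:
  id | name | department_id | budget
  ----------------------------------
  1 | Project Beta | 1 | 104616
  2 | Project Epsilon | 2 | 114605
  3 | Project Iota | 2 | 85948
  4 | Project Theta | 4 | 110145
SELECT MIN(hire_year) FROM employees WHERE salary < 119693

Execution result:
2016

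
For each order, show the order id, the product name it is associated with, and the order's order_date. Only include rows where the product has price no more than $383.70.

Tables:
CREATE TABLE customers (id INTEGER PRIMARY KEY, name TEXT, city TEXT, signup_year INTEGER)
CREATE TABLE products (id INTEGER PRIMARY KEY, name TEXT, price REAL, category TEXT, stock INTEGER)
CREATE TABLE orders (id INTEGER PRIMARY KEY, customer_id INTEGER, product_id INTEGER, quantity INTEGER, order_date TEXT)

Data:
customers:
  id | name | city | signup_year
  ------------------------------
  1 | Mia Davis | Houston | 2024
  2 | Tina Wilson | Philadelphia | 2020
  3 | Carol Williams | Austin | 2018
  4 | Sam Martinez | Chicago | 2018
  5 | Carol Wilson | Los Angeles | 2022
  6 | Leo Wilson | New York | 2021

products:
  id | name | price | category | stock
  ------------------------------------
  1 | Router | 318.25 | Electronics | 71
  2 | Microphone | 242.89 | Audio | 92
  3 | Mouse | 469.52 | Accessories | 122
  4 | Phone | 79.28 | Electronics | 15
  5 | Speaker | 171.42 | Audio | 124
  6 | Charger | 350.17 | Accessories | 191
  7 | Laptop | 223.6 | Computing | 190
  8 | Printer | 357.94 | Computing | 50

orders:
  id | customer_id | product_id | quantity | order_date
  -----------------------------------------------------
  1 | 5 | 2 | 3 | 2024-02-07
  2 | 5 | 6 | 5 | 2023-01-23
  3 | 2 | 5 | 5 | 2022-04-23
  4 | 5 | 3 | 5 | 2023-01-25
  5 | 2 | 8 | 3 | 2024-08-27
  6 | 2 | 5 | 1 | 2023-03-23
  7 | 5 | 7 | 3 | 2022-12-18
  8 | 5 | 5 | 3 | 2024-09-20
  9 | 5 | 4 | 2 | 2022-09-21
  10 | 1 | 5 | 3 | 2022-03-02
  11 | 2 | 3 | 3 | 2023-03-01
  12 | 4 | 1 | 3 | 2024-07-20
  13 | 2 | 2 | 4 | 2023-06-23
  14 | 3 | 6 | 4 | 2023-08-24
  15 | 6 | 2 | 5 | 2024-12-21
SELECT c.id, p.name AS product, c.order_date FROM orders c JOIN products p ON c.product_id = p.id WHERE p.price <= 383.7

Execution result:
id | product | order_date
1 | Microphone | 2024-02-07
2 | Charger | 2023-01-23
3 | Speaker | 2022-04-23
5 | Printer | 2024-08-27
6 | Speaker | 2023-03-23
7 | Laptop | 2022-12-18
8 | Speaker | 2024-09-20
9 | Phone | 2022-09-21
10 | Speaker | 2022-03-02
12 | Router | 2024-07-20
13 | Microphone | 2023-06-23
14 | Charger | 2023-08-24
15 | Microphone | 2024-12-21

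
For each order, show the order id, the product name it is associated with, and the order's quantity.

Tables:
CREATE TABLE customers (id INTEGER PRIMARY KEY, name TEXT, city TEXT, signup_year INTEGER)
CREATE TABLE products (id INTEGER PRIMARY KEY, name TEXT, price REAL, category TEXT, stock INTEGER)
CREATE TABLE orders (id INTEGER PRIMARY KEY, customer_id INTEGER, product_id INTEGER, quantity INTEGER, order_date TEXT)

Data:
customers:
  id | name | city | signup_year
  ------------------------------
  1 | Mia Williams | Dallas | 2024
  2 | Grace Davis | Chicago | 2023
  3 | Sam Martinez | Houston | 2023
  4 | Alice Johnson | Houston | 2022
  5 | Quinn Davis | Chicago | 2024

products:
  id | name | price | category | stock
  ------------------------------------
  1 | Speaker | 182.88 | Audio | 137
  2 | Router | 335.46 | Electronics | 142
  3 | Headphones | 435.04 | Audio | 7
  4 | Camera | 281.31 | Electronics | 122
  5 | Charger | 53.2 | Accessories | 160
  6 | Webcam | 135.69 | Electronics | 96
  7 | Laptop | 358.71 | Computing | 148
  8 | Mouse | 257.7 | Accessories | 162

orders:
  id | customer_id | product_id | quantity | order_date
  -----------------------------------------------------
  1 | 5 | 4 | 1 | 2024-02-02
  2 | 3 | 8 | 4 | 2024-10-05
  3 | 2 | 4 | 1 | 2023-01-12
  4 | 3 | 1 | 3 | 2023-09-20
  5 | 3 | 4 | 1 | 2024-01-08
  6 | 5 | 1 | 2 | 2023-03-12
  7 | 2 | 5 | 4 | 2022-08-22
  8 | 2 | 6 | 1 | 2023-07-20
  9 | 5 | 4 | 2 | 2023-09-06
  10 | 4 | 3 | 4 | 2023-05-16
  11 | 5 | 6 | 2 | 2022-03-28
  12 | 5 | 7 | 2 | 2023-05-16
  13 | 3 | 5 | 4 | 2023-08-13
SELECT c.id, p.name AS product, c.quantity FROM orders c JOIN products p ON c.product_id = p.id

Execution result:
id | product | quantity
1 | Camera | 1
2 | Mouse | 4
3 | Camera | 1
4 | Speaker | 3
5 | Camera | 1
6 | Speaker | 2
7 | Charger | 4
8 | Webcam | 1
9 | Camera | 2
10 | Headphones | 4
11 | Webcam | 2
12 | Laptop | 2
13 | Charger | 4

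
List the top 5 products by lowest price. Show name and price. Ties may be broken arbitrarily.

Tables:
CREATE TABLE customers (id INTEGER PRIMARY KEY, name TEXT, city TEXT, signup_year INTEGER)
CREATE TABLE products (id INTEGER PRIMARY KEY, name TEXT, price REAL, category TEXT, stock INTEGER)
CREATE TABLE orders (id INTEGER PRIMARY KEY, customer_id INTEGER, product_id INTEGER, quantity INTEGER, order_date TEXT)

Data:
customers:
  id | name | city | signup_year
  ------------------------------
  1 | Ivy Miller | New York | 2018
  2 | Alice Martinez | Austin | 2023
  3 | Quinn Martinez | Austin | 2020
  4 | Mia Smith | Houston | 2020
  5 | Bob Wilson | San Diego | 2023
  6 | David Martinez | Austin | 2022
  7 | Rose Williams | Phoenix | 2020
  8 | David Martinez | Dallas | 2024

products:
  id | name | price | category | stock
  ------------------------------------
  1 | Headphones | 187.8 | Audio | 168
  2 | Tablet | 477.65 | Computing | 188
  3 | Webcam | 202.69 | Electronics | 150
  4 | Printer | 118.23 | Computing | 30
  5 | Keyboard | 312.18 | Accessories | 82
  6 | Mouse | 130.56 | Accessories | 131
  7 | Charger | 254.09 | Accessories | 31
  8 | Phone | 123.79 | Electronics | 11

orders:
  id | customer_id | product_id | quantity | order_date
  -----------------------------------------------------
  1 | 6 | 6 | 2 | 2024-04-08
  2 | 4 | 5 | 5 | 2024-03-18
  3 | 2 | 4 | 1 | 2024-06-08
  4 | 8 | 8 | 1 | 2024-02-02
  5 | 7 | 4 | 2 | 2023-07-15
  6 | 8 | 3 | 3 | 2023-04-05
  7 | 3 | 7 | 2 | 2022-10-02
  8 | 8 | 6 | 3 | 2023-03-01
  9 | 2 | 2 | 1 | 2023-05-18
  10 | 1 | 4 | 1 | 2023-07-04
SELECT name, price FROM products ORDER BY price ASC LIMIT 5

Execution result:
name | price
Printer | 118.23
Phone | 123.79
Mouse | 130.56
Headphones | 187.80
Webcam | 202.69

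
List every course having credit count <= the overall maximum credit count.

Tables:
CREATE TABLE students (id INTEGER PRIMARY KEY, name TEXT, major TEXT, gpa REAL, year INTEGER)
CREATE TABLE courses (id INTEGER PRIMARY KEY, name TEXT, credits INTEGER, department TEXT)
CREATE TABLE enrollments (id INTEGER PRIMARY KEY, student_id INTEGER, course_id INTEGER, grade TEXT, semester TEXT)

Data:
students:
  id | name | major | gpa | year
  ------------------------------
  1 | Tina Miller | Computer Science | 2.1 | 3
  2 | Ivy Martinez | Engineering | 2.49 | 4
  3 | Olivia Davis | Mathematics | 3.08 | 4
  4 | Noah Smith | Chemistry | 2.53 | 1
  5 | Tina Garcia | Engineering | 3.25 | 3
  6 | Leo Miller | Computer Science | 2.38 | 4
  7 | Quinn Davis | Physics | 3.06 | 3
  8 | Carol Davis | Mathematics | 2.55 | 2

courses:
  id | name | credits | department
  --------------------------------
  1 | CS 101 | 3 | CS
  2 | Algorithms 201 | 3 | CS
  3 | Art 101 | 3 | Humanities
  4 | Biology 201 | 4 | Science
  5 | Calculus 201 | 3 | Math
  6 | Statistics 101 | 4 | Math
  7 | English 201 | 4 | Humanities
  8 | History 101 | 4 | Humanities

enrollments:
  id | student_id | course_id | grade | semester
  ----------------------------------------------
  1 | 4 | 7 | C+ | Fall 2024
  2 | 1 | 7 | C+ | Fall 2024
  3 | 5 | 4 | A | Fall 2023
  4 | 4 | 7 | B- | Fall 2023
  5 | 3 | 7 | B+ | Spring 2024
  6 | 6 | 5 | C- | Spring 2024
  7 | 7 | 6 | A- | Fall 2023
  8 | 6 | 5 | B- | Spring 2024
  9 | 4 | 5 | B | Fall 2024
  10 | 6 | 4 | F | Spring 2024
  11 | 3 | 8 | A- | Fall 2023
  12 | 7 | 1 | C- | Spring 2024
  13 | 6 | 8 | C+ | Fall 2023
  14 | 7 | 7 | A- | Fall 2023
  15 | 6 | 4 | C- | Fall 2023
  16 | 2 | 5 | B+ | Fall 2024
SELECT name, credits FROM courses WHERE credits <= (SELECT MAX(credits) FROM courses)

Execution result:
name | credits
CS 101 | 3
Algorithms 201 | 3
Art 101 | 3
Biology 201 | 4
Calculus 201 | 3
Statistics 101 | 4
English 201 | 4
History 101 | 4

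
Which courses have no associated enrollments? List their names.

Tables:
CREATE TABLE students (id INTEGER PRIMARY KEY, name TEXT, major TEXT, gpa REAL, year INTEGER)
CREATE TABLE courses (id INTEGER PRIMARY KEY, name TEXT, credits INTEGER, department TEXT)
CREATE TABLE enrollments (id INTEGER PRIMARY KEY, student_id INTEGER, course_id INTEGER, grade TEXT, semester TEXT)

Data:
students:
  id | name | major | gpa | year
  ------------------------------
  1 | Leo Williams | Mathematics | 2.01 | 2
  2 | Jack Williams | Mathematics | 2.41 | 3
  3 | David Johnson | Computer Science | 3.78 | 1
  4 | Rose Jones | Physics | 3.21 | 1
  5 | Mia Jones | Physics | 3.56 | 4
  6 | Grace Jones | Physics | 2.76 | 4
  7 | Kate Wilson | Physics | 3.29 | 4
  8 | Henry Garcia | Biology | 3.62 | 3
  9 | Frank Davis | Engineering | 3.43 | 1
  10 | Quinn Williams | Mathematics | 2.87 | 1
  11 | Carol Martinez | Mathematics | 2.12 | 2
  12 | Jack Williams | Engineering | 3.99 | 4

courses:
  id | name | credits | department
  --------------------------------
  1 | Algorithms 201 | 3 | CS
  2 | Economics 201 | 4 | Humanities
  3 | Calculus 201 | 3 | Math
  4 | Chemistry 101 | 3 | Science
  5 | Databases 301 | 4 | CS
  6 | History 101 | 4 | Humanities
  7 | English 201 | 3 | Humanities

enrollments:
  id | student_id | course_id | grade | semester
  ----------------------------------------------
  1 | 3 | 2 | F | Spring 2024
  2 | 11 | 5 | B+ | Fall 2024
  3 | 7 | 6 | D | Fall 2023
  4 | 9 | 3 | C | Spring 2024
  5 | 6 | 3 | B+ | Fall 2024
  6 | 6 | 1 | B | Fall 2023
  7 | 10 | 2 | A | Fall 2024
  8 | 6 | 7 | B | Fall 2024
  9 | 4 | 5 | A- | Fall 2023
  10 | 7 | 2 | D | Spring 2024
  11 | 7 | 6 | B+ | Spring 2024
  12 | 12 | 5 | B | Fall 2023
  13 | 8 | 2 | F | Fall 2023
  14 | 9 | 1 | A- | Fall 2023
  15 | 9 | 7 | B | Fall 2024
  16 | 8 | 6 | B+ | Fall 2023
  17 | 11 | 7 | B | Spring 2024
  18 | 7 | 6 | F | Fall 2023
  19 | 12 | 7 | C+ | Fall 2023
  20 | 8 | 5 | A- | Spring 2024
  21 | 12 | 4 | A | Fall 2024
SELECT p.name FROM courses p LEFT JOIN enrollments c ON c.course_id = p.id WHERE c.id IS NULL

Execution result:
(no rows)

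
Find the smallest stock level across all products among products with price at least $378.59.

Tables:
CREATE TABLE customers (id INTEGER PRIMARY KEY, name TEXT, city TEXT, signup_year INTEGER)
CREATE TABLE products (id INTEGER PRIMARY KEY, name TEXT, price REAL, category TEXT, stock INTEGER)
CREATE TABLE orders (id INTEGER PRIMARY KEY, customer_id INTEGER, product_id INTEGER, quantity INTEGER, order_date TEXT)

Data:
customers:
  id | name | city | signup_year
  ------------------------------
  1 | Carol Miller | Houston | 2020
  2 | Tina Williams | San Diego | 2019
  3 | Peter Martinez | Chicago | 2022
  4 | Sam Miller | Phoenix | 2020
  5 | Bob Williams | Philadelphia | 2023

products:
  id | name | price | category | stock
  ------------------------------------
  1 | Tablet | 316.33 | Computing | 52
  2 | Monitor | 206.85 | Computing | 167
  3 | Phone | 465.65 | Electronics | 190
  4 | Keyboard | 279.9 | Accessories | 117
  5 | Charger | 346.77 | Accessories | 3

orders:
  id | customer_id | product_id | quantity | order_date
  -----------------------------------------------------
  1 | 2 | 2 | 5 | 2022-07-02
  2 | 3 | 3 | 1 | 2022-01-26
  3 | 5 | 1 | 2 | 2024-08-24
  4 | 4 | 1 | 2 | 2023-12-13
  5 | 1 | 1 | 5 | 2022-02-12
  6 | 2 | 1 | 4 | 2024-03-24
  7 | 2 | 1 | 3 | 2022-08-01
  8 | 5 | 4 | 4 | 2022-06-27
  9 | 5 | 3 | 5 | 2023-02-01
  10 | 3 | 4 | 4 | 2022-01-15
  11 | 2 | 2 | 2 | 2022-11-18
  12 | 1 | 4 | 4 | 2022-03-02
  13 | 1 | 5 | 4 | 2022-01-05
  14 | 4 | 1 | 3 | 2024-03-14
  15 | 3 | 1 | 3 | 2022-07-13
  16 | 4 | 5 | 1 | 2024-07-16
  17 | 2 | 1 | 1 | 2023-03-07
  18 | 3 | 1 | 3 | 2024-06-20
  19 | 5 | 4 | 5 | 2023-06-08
SELECT MIN(stock) FROM products WHERE price >= 378.59

Execution result:
190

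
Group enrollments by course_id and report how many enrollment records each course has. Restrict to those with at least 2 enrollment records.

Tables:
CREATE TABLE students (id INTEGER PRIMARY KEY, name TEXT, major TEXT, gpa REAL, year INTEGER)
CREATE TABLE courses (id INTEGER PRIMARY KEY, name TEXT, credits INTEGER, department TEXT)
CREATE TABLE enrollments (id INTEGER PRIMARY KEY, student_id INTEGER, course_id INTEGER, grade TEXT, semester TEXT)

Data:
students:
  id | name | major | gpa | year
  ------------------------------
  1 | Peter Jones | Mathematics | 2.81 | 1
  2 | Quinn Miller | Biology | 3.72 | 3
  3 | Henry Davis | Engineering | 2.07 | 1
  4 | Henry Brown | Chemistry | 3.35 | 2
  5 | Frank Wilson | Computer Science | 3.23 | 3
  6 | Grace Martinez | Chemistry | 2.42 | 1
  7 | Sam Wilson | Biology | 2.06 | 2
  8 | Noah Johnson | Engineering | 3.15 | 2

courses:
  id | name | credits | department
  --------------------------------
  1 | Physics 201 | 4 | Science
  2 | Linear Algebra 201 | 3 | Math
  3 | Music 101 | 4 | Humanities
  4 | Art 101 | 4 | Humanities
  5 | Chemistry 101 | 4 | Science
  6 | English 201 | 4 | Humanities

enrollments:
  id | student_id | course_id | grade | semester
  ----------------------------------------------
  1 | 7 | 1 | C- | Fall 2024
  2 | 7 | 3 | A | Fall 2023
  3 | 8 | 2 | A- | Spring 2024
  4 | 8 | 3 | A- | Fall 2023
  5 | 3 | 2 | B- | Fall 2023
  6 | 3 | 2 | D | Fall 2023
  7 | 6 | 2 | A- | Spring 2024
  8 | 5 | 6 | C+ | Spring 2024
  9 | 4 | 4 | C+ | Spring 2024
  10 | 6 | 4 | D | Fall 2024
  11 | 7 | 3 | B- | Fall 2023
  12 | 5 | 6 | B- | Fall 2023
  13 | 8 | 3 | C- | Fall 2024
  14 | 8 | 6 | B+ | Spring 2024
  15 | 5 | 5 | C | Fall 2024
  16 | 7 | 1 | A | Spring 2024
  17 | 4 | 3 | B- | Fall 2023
SELECT course_id, COUNT(*) AS enrollment_count FROM enrollments GROUP BY course_id HAVING COUNT(*) >= 2

Execution result:
course_id | enrollment_count
1 | 2
2 | 4
3 | 5
4 | 2
6 | 3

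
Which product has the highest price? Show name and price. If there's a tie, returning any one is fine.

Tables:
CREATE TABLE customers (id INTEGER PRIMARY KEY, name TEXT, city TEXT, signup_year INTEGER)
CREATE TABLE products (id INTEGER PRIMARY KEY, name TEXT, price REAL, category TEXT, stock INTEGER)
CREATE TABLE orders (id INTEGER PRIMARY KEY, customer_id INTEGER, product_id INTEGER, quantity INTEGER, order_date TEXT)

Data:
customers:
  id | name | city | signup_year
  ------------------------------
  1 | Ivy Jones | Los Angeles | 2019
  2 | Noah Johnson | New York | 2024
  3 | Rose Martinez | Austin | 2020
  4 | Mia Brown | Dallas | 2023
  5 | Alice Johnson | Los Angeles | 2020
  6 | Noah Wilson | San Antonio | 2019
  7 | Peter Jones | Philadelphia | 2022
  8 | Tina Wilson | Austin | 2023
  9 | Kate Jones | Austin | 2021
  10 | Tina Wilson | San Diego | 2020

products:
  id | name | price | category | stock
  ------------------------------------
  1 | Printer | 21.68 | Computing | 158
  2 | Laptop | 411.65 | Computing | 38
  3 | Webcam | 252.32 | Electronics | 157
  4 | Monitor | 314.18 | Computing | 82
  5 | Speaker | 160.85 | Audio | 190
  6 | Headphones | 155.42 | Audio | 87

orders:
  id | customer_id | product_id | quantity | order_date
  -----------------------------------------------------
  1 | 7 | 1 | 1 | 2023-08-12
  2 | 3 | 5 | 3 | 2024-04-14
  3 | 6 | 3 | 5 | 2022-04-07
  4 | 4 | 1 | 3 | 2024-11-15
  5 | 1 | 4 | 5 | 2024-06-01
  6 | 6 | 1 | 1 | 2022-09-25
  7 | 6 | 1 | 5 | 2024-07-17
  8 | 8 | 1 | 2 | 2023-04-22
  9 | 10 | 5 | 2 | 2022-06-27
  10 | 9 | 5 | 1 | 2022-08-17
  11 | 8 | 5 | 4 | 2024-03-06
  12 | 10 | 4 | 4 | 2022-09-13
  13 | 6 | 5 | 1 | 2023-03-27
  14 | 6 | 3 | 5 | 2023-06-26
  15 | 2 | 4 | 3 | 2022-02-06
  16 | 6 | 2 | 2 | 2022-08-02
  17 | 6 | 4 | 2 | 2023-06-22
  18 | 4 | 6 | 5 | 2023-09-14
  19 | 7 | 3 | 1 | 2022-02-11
SELECT name, price FROM products ORDER BY price DESC LIMIT 1

Execution result:
name | price
Laptop | 411.65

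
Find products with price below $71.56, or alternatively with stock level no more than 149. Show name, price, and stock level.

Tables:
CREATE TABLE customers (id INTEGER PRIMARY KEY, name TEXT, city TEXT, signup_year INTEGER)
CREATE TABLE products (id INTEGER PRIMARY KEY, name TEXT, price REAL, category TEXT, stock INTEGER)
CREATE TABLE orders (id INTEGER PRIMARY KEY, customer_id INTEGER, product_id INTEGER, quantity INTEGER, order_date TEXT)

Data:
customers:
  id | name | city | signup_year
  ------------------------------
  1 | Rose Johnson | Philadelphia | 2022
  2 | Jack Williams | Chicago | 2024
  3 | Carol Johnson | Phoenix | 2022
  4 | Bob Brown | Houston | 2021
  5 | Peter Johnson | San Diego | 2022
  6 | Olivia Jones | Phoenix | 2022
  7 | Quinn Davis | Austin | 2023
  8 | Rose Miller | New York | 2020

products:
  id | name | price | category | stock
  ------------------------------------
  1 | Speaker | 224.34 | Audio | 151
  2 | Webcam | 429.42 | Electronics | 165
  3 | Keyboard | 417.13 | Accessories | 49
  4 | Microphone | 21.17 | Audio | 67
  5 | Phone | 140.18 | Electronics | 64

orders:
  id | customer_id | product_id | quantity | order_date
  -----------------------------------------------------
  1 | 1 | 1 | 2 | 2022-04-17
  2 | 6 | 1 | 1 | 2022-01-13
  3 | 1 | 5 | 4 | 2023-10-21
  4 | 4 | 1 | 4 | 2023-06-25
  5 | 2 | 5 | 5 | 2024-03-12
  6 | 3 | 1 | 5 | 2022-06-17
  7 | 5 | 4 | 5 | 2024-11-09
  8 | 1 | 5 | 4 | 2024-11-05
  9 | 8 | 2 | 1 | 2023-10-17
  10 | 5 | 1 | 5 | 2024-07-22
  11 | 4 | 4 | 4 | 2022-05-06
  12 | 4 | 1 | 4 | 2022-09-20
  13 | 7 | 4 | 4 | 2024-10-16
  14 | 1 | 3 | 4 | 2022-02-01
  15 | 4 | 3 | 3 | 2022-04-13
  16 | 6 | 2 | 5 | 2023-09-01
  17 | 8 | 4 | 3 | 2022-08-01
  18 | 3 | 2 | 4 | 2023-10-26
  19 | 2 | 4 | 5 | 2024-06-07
SELECT name, price, stock FROM products WHERE price < 71.56 OR stock <= 149

Execution result:
name | price | stock
Keyboard | 417.13 | 49
Microphone | 21.17 | 67
Phone | 140.18 | 64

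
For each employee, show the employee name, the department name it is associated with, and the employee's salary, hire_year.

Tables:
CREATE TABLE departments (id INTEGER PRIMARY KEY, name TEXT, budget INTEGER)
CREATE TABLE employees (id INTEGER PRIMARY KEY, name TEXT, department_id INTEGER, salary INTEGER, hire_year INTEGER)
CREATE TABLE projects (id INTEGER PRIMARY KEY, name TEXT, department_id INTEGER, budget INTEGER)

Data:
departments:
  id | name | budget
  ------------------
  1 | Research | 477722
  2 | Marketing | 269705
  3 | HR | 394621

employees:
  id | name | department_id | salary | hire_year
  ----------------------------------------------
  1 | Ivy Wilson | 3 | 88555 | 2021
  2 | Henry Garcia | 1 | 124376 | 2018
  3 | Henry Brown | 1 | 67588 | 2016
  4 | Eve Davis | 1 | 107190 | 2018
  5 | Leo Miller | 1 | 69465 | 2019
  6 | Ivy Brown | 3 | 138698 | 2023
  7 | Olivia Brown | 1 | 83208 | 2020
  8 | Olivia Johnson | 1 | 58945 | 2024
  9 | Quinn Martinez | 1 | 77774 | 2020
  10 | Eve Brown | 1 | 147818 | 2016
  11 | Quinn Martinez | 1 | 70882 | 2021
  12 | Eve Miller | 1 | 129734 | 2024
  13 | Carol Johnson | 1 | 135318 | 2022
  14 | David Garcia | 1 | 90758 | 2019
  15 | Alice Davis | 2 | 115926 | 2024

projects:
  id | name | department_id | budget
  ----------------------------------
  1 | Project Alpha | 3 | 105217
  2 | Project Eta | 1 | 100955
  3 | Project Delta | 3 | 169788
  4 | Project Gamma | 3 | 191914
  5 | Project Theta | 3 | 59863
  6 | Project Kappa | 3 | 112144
SELECT c.name, p.name AS department, c.salary, c.hire_year FROM employees c JOIN departments p ON c.department_id = p.id

Execution result:
name | department | salary | hire_year
Ivy Wilson | HR | 88555 | 2021
Henry Garcia | Research | 124376 | 2018
Henry Brown | Research | 67588 | 2016
Eve Davis | Research | 107190 | 2018
Leo Miller | Research | 69465 | 2019
Ivy Brown | HR | 138698 | 2023
Olivia Brown | Research | 83208 | 2020
Olivia Johnson | Research | 58945 | 2024
Quinn Martinez | Research | 77774 | 2020
Eve Brown | Research | 147818 | 2016
Quinn Martinez | Research | 70882 | 2021
Eve Miller | Research | 129734 | 2024
Carol Johnson | Research | 135318 | 2022
David Garcia | Research | 90758 | 2019
Alice Davis | Marketing | 115926 | 2024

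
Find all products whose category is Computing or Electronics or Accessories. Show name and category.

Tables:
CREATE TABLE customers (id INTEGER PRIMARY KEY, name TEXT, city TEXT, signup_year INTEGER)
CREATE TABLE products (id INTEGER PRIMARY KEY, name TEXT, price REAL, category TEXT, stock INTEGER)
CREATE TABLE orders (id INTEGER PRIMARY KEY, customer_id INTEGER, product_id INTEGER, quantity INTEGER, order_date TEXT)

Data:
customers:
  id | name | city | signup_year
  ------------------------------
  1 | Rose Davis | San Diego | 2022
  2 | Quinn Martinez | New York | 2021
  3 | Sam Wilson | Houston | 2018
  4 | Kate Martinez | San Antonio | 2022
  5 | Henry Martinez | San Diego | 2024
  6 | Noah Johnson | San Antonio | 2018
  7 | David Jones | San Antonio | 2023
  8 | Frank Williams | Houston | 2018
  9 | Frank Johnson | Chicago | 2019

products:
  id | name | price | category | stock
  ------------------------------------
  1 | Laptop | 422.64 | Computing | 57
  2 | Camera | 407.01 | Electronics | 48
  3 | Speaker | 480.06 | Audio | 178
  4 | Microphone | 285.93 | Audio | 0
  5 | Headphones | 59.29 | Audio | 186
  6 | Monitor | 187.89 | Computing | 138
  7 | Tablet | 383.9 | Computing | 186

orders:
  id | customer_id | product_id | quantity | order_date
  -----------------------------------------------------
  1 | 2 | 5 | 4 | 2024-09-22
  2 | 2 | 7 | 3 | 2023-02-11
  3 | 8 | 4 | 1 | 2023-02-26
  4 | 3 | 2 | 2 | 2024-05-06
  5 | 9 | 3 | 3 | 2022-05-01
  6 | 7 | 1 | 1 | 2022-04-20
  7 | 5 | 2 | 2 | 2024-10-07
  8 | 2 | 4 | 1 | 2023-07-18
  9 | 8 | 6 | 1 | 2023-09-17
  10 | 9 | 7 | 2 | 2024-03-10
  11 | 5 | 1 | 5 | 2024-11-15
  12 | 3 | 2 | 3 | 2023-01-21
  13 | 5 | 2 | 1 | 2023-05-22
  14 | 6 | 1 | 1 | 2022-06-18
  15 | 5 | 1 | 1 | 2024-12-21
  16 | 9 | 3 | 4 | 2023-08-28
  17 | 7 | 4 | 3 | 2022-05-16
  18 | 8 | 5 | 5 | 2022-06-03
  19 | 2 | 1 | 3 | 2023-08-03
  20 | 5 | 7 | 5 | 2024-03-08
SELECT name, category FROM products WHERE category IN ('Computing', 'Electronics', 'Accessories')

Execution result:
name | category
Laptop | Computing
Camera | Electronics
Monitor | Computing
Tablet | Computing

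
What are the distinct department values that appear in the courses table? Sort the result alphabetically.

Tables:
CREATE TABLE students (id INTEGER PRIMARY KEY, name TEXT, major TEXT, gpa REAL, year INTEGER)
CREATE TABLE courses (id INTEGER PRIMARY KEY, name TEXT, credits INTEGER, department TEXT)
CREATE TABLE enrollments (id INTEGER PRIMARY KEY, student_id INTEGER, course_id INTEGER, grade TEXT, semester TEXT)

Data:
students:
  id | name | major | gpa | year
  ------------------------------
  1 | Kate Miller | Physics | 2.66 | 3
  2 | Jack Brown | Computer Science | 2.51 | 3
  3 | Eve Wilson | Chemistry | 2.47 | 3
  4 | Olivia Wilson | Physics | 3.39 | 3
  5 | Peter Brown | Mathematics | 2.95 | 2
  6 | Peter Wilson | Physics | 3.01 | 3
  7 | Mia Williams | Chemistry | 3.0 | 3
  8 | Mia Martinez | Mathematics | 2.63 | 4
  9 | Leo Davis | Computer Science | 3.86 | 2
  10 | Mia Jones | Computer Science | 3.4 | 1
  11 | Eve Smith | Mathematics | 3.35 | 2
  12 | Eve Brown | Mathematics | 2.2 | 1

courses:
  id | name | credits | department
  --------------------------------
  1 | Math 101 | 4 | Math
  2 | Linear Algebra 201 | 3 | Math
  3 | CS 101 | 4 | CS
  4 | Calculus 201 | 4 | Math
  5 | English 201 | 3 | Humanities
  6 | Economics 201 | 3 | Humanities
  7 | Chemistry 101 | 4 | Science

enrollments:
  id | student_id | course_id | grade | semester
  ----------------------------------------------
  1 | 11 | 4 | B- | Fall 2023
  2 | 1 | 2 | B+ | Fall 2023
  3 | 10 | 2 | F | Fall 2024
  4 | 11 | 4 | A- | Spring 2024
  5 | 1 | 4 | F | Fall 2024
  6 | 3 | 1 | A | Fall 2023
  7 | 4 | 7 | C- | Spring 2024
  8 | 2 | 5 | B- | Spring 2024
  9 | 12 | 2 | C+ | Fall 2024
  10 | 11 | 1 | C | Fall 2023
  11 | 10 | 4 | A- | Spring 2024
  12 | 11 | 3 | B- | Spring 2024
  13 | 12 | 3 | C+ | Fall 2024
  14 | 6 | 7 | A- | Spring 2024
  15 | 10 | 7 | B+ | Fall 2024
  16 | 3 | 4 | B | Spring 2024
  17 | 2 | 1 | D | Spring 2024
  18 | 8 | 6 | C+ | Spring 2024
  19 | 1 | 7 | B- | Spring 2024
SELECT DISTINCT department FROM courses ORDER BY department

Execution result:
department
CS
Humanities
Math
Science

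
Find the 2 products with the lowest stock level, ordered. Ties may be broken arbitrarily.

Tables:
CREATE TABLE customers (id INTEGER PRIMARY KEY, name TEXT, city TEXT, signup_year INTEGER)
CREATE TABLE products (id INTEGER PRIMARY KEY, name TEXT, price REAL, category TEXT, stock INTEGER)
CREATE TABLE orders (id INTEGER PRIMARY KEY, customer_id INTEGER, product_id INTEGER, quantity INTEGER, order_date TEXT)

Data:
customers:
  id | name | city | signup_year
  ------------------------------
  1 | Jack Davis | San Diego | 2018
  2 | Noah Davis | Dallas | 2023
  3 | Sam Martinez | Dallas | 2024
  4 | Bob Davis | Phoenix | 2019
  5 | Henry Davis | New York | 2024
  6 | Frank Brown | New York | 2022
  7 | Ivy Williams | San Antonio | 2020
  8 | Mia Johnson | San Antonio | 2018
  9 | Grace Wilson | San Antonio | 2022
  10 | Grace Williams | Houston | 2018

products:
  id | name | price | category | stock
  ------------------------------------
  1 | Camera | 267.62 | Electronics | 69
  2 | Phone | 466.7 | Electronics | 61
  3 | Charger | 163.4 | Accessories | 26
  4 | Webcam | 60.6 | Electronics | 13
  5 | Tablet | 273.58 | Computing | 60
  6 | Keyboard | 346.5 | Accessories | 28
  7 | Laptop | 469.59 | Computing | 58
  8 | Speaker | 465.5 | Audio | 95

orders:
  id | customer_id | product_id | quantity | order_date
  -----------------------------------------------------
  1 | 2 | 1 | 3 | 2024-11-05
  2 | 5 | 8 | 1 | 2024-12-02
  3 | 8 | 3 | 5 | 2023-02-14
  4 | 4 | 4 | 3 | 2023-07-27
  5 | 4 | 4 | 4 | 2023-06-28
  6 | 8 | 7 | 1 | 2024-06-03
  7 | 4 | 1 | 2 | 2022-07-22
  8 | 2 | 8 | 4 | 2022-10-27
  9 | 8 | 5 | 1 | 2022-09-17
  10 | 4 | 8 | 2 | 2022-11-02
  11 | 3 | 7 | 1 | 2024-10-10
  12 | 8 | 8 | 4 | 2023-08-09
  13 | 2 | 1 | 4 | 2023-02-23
SELECT name, stock FROM products ORDER BY stock ASC LIMIT 2

Execution result:
name | stock
Webcam | 13
Charger | 26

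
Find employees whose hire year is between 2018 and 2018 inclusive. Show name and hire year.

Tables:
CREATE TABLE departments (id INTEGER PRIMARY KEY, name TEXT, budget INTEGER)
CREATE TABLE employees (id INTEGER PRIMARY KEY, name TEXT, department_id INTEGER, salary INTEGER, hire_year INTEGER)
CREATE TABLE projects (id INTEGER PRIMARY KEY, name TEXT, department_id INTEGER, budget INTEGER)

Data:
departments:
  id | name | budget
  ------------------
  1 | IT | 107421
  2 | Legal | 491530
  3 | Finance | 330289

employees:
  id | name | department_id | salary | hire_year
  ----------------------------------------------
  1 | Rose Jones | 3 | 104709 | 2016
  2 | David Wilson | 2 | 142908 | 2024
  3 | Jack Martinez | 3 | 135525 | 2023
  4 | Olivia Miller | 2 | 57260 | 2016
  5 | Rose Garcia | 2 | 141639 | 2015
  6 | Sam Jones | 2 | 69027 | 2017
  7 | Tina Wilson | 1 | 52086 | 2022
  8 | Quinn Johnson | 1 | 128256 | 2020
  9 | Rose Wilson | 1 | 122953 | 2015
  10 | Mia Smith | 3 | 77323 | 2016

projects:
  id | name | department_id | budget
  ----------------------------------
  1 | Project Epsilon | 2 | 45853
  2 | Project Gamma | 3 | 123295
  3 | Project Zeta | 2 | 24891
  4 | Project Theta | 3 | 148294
SELECT name, hire_year FROM employees WHERE hire_year BETWEEN 2018 AND 2018

Execution result:
(no rows)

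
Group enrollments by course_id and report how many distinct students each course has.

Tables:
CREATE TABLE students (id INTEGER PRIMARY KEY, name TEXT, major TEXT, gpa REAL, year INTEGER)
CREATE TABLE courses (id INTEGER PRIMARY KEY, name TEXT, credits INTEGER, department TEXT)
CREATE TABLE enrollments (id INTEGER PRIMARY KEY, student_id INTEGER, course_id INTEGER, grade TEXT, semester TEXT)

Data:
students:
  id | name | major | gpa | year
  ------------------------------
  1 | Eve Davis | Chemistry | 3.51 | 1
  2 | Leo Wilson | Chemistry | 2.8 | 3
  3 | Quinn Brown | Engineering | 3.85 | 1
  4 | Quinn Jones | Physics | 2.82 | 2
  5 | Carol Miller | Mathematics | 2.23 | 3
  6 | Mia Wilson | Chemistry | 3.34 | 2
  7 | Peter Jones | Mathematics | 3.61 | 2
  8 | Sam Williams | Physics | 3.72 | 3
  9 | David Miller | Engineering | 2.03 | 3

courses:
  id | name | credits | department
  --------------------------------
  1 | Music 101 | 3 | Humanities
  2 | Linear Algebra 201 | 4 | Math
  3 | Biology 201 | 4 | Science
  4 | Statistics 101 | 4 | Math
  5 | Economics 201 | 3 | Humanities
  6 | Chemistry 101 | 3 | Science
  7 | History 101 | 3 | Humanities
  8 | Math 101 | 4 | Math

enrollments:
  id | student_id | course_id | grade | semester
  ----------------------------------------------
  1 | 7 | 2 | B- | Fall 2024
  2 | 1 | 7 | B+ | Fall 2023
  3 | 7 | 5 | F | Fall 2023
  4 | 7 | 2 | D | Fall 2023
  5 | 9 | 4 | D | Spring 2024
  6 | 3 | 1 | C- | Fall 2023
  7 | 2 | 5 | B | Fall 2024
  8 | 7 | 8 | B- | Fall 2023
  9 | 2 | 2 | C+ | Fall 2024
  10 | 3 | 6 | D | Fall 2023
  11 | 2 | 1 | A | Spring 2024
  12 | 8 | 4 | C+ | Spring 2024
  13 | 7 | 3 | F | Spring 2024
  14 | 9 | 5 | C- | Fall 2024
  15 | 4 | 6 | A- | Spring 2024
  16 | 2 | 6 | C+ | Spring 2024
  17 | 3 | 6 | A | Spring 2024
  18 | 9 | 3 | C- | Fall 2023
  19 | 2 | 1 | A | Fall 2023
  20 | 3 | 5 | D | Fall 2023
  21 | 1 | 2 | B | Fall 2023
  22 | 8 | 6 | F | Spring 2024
SELECT course_id, COUNT(DISTINCT student_id) AS distinct_student_count FROM enrollments GROUP BY course_id

Execution result:
course_id | distinct_student_count
1 | 2
2 | 3
3 | 2
4 | 2
5 | 4
6 | 4
7 | 1
8 | 1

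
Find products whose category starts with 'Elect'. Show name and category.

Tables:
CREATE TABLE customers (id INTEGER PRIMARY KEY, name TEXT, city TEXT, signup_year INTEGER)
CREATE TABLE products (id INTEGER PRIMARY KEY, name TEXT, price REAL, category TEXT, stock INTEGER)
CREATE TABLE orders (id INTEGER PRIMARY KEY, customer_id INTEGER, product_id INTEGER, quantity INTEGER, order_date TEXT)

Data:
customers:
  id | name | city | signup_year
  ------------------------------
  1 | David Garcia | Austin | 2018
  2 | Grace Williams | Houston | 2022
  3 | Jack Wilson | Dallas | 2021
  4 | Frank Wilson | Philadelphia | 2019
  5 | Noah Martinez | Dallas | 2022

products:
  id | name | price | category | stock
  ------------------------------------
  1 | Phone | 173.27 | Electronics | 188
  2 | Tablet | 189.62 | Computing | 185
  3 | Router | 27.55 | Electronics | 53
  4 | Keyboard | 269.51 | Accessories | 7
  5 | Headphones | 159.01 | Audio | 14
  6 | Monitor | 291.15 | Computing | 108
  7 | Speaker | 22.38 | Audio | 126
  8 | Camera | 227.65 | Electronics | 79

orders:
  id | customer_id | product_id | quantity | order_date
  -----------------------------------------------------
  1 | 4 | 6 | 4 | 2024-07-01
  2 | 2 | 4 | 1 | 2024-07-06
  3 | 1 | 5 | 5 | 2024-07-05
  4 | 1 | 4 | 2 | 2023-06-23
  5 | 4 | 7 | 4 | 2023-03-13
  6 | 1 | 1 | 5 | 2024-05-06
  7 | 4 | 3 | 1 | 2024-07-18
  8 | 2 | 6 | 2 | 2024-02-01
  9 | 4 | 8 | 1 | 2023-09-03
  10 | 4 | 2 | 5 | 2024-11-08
SELECT name, category FROM products WHERE category LIKE 'Elect%'

Execution result:
name | category
Phone | Electronics
Router | Electronics
Camera | Electronics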